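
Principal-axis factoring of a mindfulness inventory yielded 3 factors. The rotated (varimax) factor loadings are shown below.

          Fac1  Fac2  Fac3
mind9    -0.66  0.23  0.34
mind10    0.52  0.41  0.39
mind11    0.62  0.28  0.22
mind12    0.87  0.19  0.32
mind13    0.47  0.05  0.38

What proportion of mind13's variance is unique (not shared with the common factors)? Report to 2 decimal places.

h² = 0.47² + 0.05² + 0.38² = 0.2209 + 0.0025 + 0.1444 = 0.3678
Uniqueness u² = 1 − h² = 1 − 0.3678 = 0.6322

0.63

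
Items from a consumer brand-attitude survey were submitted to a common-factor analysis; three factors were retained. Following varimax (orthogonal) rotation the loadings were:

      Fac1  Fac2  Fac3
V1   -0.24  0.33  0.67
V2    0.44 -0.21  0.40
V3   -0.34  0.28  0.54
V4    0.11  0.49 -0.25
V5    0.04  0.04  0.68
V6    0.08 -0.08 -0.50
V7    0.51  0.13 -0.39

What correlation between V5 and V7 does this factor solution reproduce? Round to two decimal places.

-0.24

r̂ = Σ λ_i·λ_j across factors = (0.04)(0.51) + (0.04)(0.13) + (0.68)(-0.39)
  = +0.0204 +0.0052 -0.2652 = -0.2396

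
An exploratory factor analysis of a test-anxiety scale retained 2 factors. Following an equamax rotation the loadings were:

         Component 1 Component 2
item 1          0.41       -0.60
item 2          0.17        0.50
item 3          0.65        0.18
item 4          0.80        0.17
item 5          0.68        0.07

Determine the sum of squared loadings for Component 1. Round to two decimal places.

SS loadings for Component 1 = 0.41² + 0.17² + 0.65² + 0.80² + 0.68² = 0.1681 + 0.0289 + 0.4225 + 0.6400 + 0.4624 = 1.7219

1.72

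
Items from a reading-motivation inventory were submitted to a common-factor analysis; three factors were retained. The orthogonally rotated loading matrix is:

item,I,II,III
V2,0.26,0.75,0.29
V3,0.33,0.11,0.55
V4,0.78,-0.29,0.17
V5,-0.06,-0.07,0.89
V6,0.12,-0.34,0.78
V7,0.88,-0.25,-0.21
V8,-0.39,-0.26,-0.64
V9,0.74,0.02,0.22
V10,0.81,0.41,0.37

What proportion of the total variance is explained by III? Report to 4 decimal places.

0.2728

SS loadings for III = 0.29² + 0.55² + 0.17² + 0.89² + 0.78² + (-0.21)² + (-0.64)² + 0.22² + 0.37² = 2.4550
Proportion of variance = 2.4550 / 9 = 0.2728.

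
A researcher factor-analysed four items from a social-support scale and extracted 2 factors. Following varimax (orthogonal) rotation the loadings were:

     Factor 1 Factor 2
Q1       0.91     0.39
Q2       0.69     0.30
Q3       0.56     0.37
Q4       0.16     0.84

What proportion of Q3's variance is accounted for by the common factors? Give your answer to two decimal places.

h² = 0.56² + 0.37² = 0.3136 + 0.1369 = 0.4505

0.45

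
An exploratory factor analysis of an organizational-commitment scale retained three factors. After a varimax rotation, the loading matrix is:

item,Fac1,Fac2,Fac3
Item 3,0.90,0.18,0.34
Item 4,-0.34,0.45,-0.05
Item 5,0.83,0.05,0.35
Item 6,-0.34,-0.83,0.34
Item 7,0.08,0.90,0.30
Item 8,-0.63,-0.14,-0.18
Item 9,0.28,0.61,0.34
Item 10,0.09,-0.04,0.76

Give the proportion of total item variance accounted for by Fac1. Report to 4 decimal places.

0.2775

SS loadings for Fac1 = 0.90² + (-0.34)² + 0.83² + (-0.34)² + 0.08² + (-0.63)² + 0.28² + 0.09² = 2.2199
Proportion of variance = 2.2199 / 8 = 0.2775.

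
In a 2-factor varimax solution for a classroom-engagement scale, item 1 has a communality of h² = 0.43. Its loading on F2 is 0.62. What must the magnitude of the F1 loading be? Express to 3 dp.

Under orthogonal rotation h² = Σλ², so λ_F1² = h² − (0.3844) = 0.43 − 0.3844 = 0.0456.
|λ| = √0.0456 = 0.2135.

0.214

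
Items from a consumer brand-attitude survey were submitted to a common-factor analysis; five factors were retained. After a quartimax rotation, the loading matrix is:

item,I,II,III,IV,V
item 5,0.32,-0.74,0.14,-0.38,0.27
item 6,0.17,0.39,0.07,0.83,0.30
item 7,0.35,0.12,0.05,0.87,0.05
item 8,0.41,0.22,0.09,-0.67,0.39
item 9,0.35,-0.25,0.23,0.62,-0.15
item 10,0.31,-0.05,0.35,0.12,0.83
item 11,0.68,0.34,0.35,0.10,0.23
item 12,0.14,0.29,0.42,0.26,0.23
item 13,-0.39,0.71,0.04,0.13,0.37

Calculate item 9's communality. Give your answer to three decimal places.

0.645

h² = 0.35² + (-0.25)² + 0.23² + 0.62² + (-0.15)² = 0.1225 + 0.0625 + 0.0529 + 0.3844 + 0.0225 = 0.6448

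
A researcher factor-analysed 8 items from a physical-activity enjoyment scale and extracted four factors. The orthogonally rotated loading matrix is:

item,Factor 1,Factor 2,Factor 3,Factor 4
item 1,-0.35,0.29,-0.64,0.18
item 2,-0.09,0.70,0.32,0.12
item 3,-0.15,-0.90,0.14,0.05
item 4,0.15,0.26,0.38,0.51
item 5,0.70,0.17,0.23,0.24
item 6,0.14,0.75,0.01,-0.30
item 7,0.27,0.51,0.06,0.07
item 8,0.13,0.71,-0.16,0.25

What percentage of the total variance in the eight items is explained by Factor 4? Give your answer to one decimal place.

6.6%

SS loadings for Factor 4 = 0.18² + 0.12² + 0.05² + 0.51² + 0.24² + (-0.30)² + 0.07² + 0.25² = 0.5244
With 8 standardized items, total variance = 8. Proportion = 0.5244/8 = 0.0655 → 6.55%.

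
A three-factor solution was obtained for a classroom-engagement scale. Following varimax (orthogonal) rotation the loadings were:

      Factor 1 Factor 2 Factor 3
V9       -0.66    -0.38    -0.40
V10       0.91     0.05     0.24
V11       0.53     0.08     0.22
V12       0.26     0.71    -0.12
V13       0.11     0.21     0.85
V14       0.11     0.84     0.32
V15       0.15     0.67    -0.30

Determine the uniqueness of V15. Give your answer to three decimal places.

h² = 0.15² + 0.67² + (-0.30)² = 0.0225 + 0.4489 + 0.0900 = 0.5614
Uniqueness u² = 1 − h² = 1 − 0.5614 = 0.4386

0.439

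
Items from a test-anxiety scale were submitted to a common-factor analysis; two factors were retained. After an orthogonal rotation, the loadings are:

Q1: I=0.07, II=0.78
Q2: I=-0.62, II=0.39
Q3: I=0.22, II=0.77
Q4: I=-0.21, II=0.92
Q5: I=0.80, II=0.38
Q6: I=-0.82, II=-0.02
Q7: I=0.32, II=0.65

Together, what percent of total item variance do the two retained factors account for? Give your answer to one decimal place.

66.6%

SS loadings by factor: 1.8966, 2.7671; total = 4.6637.
Total variance with 7 standardized items is 7, so the solution explains 4.6637/7 = 0.6662 = 66.62%.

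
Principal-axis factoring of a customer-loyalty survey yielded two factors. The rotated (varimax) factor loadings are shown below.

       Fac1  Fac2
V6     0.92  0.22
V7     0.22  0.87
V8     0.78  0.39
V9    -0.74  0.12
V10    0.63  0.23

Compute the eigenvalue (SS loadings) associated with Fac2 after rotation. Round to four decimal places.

SS loadings for Fac2 = 0.22² + 0.87² + 0.39² + 0.12² + 0.23² = 0.0484 + 0.7569 + 0.1521 + 0.0144 + 0.0529 = 1.0247

1.0247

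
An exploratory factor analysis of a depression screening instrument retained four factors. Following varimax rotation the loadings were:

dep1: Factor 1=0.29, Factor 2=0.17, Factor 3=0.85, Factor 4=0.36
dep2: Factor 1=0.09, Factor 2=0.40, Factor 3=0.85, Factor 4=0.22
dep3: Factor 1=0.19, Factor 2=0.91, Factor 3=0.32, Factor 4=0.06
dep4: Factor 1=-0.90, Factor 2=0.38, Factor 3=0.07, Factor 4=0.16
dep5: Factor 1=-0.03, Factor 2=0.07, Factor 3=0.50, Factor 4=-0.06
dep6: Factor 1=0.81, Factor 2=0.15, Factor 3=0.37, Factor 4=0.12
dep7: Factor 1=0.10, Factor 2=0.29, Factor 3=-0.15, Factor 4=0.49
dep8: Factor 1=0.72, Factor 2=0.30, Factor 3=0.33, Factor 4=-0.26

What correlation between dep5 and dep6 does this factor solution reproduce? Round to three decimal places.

0.164

r̂ = Σ λ_i·λ_j across factors = (-0.03)(0.81) + (0.07)(0.15) + (0.50)(0.37) + (-0.06)(0.12)
  = -0.0243 +0.0105 +0.1850 -0.0072 = 0.1640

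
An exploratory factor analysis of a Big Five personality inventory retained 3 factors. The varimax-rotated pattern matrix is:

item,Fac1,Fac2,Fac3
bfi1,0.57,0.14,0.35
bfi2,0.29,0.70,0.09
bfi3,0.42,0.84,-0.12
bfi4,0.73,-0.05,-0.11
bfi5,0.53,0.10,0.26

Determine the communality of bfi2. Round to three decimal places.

h² = 0.29² + 0.70² + 0.09² = 0.0841 + 0.4900 + 0.0081 = 0.5822

0.582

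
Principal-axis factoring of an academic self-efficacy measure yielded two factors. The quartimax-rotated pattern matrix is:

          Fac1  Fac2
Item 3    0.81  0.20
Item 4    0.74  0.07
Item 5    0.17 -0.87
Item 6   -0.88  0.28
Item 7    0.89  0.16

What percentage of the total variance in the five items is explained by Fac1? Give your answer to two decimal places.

SS loadings for Fac1 = 0.81² + 0.74² + 0.17² + (-0.88)² + 0.89² = 2.7991
With 5 standardized items, total variance = 5. Proportion = 2.7991/5 = 0.5598 → 55.98%.

55.98%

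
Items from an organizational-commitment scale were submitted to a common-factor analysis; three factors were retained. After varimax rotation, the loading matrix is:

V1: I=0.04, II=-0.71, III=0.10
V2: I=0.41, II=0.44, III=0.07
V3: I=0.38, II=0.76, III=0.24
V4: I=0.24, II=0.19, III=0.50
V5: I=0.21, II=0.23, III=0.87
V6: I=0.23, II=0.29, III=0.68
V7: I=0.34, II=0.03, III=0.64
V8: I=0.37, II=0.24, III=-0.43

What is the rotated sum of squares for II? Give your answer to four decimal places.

1.5069

SS loadings for II = (-0.71)² + 0.44² + 0.76² + 0.19² + 0.23² + 0.29² + 0.03² + 0.24² = 0.5041 + 0.1936 + 0.5776 + 0.0361 + 0.0529 + 0.0841 + 0.0009 + 0.0576 = 1.5069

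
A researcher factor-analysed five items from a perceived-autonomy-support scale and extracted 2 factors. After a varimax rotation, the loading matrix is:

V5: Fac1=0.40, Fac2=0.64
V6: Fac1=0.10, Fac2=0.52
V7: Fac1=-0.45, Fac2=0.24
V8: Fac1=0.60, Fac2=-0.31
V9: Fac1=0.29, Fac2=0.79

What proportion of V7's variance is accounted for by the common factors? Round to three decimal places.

0.260

h² = (-0.45)² + 0.24² = 0.2025 + 0.0576 = 0.2601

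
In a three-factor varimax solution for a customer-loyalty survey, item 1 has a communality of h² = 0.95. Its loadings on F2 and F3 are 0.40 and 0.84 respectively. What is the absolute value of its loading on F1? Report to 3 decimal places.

Under orthogonal rotation h² = Σλ², so λ_F1² = h² − (0.8656) = 0.95 − 0.8656 = 0.0844.
|λ| = √0.0844 = 0.2905.

0.291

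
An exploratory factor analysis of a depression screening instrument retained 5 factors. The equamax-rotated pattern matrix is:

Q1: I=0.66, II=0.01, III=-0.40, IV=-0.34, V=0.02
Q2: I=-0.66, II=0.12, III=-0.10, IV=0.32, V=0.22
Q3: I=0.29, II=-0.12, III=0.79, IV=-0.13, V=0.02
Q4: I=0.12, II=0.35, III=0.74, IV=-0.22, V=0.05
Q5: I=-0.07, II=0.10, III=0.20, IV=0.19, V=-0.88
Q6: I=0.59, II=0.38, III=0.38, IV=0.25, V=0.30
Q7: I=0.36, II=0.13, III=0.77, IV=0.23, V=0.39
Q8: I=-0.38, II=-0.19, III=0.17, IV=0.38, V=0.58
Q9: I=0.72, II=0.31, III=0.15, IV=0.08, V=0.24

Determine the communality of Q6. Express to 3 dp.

0.789

h² = 0.59² + 0.38² + 0.38² + 0.25² + 0.30² = 0.3481 + 0.1444 + 0.1444 + 0.0625 + 0.0900 = 0.7894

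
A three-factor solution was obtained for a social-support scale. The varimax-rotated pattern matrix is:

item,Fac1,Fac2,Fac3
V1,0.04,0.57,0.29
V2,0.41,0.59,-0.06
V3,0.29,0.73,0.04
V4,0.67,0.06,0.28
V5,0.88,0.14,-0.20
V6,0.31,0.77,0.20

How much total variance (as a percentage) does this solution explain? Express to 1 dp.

SS loadings by factor: 1.5732, 1.8220, 0.2477; total = 3.6429.
Total variance with 6 standardized items is 6, so the solution explains 3.6429/6 = 0.6071 = 60.72%.

60.7%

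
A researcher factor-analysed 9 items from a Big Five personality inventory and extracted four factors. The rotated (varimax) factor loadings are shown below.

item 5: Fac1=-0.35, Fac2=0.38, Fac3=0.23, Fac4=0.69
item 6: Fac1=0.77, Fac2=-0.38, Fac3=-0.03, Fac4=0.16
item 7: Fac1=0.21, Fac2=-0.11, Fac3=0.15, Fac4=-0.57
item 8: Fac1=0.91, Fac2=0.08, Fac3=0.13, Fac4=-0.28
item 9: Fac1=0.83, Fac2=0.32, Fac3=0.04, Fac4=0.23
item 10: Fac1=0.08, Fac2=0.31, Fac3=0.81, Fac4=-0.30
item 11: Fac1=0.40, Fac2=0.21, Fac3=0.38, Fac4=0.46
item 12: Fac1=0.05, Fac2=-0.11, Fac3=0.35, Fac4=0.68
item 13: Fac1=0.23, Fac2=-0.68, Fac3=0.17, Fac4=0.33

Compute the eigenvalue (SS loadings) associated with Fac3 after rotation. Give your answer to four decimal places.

SS loadings for Fac3 = 0.23² + (-0.03)² + 0.15² + 0.13² + 0.04² + 0.81² + 0.38² + 0.35² + 0.17² = 0.0529 + 0.0009 + 0.0225 + 0.0169 + 0.0016 + 0.6561 + 0.1444 + 0.1225 + 0.0289 = 1.0467

1.0467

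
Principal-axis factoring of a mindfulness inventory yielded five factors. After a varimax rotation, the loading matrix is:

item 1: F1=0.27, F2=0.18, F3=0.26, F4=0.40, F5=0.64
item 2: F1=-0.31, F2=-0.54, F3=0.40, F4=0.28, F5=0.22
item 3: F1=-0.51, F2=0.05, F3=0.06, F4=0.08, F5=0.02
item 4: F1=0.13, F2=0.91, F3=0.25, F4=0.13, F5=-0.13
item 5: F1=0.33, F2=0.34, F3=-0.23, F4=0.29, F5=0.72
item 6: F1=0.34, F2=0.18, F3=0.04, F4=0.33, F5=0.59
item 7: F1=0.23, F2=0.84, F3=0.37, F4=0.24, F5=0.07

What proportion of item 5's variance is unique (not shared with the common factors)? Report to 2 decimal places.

h² = 0.33² + 0.34² + (-0.23)² + 0.29² + 0.72² = 0.1089 + 0.1156 + 0.0529 + 0.0841 + 0.5184 = 0.8799
Uniqueness u² = 1 − h² = 1 − 0.8799 = 0.1201

0.12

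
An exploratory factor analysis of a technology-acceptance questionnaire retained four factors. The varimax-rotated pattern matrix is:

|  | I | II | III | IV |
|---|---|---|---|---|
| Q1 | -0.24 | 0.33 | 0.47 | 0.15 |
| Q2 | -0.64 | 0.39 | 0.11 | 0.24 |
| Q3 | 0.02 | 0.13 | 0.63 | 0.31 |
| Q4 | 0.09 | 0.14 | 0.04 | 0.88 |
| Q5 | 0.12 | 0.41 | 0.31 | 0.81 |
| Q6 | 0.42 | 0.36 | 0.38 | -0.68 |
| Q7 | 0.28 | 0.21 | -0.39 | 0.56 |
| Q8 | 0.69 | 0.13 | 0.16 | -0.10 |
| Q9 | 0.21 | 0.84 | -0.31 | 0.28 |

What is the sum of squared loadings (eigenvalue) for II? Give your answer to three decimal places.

SS loadings for II = 0.33² + 0.39² + 0.13² + 0.14² + 0.41² + 0.36² + 0.21² + 0.13² + 0.84² = 0.1089 + 0.1521 + 0.0169 + 0.0196 + 0.1681 + 0.1296 + 0.0441 + 0.0169 + 0.7056 = 1.3618

1.362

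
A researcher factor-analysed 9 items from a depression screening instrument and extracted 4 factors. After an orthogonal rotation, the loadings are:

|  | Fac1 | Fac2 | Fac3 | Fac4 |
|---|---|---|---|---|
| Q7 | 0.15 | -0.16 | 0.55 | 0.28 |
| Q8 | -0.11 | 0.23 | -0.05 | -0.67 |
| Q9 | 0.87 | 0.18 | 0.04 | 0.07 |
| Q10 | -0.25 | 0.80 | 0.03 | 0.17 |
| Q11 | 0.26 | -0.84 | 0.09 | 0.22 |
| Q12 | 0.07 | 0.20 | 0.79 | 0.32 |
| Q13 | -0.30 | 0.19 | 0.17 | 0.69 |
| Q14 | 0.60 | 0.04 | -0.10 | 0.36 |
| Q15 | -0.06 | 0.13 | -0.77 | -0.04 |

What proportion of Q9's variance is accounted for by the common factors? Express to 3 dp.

h² = 0.87² + 0.18² + 0.04² + 0.07² = 0.7569 + 0.0324 + 0.0016 + 0.0049 = 0.7958

0.796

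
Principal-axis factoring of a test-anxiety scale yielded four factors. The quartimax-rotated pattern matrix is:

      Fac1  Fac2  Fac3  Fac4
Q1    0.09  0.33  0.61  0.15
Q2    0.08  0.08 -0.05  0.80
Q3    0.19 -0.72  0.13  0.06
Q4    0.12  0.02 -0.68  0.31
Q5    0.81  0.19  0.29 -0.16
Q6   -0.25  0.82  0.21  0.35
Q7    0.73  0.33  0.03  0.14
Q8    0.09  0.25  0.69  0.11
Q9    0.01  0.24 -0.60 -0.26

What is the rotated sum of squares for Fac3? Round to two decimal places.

SS loadings for Fac3 = 0.61² + (-0.05)² + 0.13² + (-0.68)² + 0.29² + 0.21² + 0.03² + 0.69² + (-0.60)² = 0.3721 + 0.0025 + 0.0169 + 0.4624 + 0.0841 + 0.0441 + 0.0009 + 0.4761 + 0.3600 = 1.8191

1.82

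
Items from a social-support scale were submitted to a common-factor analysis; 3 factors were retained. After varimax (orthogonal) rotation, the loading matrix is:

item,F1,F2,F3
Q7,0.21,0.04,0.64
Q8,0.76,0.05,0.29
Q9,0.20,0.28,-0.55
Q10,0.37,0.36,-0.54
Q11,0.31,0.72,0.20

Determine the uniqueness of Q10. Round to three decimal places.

0.442

h² = 0.37² + 0.36² + (-0.54)² = 0.1369 + 0.1296 + 0.2916 = 0.5581
Uniqueness u² = 1 − h² = 1 − 0.5581 = 0.4419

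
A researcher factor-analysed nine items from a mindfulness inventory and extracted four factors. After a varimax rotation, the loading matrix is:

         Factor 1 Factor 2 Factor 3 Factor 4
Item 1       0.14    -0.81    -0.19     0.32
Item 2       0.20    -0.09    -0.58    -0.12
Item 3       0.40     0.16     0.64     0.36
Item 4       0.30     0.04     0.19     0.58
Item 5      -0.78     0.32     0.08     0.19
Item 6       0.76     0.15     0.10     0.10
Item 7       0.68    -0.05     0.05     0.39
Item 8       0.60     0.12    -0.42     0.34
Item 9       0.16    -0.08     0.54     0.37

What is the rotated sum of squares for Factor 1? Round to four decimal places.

2.3436

SS loadings for Factor 1 = 0.14² + 0.20² + 0.40² + 0.30² + (-0.78)² + 0.76² + 0.68² + 0.60² + 0.16² = 0.0196 + 0.0400 + 0.1600 + 0.0900 + 0.6084 + 0.5776 + 0.4624 + 0.3600 + 0.0256 = 2.3436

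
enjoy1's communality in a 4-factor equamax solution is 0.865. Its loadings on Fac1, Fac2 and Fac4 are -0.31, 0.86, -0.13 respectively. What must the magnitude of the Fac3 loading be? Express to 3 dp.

Under orthogonal rotation h² = Σλ², so λ_Fac3² = h² − (0.8526) = 0.865 − 0.8526 = 0.0124.
|λ| = √0.0124 = 0.1114.

0.111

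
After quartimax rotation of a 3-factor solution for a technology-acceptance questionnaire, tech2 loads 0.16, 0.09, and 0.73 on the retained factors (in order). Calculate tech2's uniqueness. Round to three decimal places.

h² = 0.16² + 0.09² + 0.73² = 0.0256 + 0.0081 + 0.5329 = 0.5666
Uniqueness u² = 1 − h² = 1 − 0.5666 = 0.4334

0.433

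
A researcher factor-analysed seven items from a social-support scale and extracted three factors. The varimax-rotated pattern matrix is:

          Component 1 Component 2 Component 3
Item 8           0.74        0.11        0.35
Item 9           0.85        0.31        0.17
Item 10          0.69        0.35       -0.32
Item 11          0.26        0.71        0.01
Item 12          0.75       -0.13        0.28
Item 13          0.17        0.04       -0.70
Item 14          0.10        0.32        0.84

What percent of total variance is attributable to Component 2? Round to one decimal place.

12.2%

SS loadings for Component 2 = 0.11² + 0.31² + 0.35² + 0.71² + (-0.13)² + 0.04² + 0.32² = 0.8557
With 7 standardized items, total variance = 7. Proportion = 0.8557/7 = 0.1222 → 12.22%.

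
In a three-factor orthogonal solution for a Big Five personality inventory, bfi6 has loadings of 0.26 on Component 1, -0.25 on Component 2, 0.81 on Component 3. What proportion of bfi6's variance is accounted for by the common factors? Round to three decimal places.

0.786

h² = 0.26² + (-0.25)² + 0.81² = 0.0676 + 0.0625 + 0.6561 = 0.7862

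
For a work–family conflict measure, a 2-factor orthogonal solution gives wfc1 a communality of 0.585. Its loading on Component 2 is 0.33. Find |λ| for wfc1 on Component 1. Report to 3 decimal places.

Under orthogonal rotation h² = Σλ², so λ_Component 1² = h² − (0.1089) = 0.585 − 0.1089 = 0.4761.
|λ| = √0.4761 = 0.6900.

0.690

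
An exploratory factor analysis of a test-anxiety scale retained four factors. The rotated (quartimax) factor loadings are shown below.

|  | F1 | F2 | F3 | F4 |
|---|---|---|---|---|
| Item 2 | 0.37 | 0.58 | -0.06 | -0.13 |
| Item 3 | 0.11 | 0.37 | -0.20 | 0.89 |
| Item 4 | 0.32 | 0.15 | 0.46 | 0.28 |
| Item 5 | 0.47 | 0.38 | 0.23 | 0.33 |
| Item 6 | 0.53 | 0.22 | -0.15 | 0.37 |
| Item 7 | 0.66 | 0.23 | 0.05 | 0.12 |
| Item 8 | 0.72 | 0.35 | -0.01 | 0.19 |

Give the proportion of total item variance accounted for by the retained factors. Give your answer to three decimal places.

SS loadings by factor: 1.7072, 0.8640, 0.3332, 1.1837; total = 4.0881.
Total variance with 7 standardized items is 7, so the solution explains 4.0881/7 = 0.5840.

0.584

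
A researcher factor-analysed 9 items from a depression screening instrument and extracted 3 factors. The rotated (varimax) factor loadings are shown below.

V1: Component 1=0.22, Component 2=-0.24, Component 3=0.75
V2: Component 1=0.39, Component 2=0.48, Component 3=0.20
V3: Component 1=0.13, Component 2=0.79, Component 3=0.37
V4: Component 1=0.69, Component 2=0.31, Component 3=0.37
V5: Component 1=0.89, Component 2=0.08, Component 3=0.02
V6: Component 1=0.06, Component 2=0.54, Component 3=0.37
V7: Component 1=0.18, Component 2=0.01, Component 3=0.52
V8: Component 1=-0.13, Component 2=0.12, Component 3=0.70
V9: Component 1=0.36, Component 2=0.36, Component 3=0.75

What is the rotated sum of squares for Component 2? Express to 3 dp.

SS loadings for Component 2 = (-0.24)² + 0.48² + 0.79² + 0.31² + 0.08² + 0.54² + 0.01² + 0.12² + 0.36² = 0.0576 + 0.2304 + 0.6241 + 0.0961 + 0.0064 + 0.2916 + 0.0001 + 0.0144 + 0.1296 = 1.4503

1.450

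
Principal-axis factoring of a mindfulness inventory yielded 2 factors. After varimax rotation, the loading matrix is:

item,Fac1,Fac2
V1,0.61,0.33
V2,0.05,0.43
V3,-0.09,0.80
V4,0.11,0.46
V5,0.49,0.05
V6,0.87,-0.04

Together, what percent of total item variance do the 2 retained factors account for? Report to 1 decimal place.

42.4%

Communalities: 0.4810, 0.1874, 0.6481, 0.2237, 0.2426, 0.7585; Σh² = 2.5413.
Total variance with 6 standardized items is 6, so the solution explains 2.5413/6 = 0.4236 = 42.36%.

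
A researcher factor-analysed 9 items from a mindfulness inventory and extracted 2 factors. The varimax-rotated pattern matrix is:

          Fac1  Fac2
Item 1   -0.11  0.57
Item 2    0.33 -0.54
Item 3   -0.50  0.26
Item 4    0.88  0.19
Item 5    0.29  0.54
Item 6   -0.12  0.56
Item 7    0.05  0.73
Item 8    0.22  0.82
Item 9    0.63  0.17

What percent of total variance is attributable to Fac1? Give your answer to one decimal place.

18.8%

SS loadings for Fac1 = (-0.11)² + 0.33² + (-0.50)² + 0.88² + 0.29² + (-0.12)² + 0.05² + 0.22² + 0.63² = 1.6917
With 9 standardized items, total variance = 9. Proportion = 1.6917/9 = 0.1880 → 18.80%.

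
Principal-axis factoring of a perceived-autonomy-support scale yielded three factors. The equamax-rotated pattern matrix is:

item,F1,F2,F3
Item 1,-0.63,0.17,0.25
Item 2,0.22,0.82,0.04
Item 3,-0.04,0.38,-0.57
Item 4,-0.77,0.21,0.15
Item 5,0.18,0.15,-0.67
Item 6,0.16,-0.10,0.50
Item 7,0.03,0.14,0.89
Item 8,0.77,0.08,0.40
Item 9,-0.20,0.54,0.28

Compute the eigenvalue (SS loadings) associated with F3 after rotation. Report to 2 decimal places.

SS loadings for F3 = 0.25² + 0.04² + (-0.57)² + 0.15² + (-0.67)² + 0.50² + 0.89² + 0.40² + 0.28² = 0.0625 + 0.0016 + 0.3249 + 0.0225 + 0.4489 + 0.2500 + 0.7921 + 0.1600 + 0.0784 = 2.1409

2.14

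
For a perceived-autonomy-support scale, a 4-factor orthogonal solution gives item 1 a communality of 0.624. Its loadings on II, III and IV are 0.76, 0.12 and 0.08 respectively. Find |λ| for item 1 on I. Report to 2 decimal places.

0.16

Under orthogonal rotation h² = Σλ², so λ_I² = h² − (0.5984) = 0.624 − 0.5984 = 0.0256.
|λ| = √0.0256 = 0.1600.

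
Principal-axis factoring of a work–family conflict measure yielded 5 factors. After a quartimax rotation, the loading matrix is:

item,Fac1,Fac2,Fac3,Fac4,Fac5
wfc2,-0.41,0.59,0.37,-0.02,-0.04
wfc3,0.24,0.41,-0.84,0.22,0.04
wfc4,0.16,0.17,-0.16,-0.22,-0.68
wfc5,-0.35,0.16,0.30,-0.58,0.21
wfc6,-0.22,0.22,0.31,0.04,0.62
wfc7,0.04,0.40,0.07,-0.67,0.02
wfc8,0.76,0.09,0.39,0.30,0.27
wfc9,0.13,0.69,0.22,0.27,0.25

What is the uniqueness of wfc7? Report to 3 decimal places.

0.384

h² = 0.04² + 0.40² + 0.07² + (-0.67)² + 0.02² = 0.0016 + 0.1600 + 0.0049 + 0.4489 + 0.0004 = 0.6158
Uniqueness u² = 1 − h² = 1 − 0.6158 = 0.3842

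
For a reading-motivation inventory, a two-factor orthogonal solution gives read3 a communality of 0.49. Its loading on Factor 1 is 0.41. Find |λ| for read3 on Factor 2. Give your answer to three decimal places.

Under orthogonal rotation h² = Σλ², so λ_Factor 2² = h² − (0.1681) = 0.49 − 0.1681 = 0.3219.
|λ| = √0.3219 = 0.5674.

0.567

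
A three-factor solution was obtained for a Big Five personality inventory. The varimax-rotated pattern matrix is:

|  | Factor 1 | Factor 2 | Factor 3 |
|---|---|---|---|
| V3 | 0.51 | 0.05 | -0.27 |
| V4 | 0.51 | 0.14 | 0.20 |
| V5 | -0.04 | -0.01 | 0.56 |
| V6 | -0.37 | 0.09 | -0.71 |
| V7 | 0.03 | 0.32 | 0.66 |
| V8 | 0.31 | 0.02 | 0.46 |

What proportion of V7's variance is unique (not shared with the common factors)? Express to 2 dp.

h² = 0.03² + 0.32² + 0.66² = 0.0009 + 0.1024 + 0.4356 = 0.5389
Uniqueness u² = 1 − h² = 1 − 0.5389 = 0.4611

0.46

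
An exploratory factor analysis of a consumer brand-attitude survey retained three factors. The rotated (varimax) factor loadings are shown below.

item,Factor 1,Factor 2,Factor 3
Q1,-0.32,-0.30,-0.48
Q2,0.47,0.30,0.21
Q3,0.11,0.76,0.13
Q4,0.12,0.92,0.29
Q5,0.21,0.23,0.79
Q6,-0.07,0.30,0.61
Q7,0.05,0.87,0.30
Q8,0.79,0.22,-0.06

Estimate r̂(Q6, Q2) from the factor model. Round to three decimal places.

0.185

r̂ = Σ λ_i·λ_j across factors = (-0.07)(0.47) + (0.30)(0.30) + (0.61)(0.21)
  = -0.0329 +0.0900 +0.1281 = 0.1852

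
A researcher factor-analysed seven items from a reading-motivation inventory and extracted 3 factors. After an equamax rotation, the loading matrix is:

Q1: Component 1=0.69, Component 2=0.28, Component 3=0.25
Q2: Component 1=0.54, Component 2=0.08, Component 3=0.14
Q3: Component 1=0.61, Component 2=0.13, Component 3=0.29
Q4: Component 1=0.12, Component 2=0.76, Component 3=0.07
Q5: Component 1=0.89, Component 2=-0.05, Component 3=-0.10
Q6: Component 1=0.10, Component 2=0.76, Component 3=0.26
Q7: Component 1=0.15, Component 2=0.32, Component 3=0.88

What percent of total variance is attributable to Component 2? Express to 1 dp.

SS loadings for Component 2 = 0.28² + 0.08² + 0.13² + 0.76² + (-0.05)² + 0.76² + 0.32² = 1.3618
With 7 standardized items, total variance = 7. Proportion = 1.3618/7 = 0.1945 → 19.45%.

19.5%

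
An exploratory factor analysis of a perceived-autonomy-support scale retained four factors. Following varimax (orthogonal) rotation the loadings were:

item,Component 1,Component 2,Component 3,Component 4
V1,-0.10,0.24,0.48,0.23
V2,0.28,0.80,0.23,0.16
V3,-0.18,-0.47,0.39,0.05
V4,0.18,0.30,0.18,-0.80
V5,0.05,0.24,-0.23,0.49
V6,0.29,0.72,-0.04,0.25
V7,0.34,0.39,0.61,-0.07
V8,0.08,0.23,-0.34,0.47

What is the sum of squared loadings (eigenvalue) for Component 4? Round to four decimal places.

1.2494

SS loadings for Component 4 = 0.23² + 0.16² + 0.05² + (-0.80)² + 0.49² + 0.25² + (-0.07)² + 0.47² = 0.0529 + 0.0256 + 0.0025 + 0.6400 + 0.2401 + 0.0625 + 0.0049 + 0.2209 = 1.2494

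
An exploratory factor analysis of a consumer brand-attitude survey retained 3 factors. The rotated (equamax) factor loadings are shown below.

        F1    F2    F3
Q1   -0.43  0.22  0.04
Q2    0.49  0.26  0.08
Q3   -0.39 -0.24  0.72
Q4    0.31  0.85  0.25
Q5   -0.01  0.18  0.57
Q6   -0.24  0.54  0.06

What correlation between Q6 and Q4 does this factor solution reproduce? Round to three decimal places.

0.400

r̂ = Σ λ_i·λ_j across factors = (-0.24)(0.31) + (0.54)(0.85) + (0.06)(0.25)
  = -0.0744 +0.4590 +0.0150 = 0.3996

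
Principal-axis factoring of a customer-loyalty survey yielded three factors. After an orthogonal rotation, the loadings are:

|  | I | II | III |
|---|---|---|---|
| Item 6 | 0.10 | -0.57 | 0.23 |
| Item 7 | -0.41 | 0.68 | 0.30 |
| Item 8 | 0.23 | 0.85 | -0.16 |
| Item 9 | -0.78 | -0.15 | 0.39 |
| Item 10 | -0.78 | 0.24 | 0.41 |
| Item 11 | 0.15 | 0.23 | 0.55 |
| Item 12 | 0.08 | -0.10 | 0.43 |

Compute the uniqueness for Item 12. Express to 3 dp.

h² = 0.08² + (-0.10)² + 0.43² = 0.0064 + 0.0100 + 0.1849 = 0.2013
Uniqueness u² = 1 − h² = 1 − 0.2013 = 0.7987

0.799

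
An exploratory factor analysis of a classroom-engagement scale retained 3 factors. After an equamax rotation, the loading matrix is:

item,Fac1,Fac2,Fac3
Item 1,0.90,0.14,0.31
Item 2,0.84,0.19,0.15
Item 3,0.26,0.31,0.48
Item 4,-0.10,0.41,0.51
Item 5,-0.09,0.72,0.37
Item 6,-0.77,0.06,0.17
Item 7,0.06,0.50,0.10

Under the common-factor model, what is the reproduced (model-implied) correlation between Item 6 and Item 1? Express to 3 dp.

r̂ = Σ λ_i·λ_j across factors = (-0.77)(0.90) + (0.06)(0.14) + (0.17)(0.31)
  = -0.6930 +0.0084 +0.0527 = -0.6319

-0.632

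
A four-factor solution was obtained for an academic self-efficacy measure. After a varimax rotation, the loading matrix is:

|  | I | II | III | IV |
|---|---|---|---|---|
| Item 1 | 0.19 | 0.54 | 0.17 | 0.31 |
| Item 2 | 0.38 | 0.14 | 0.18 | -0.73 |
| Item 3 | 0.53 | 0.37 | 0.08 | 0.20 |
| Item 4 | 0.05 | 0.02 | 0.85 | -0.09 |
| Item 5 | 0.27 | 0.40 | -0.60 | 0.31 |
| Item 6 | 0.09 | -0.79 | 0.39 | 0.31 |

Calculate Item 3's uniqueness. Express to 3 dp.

h² = 0.53² + 0.37² + 0.08² + 0.20² = 0.2809 + 0.1369 + 0.0064 + 0.0400 = 0.4642
Uniqueness u² = 1 − h² = 1 − 0.4642 = 0.5358

0.536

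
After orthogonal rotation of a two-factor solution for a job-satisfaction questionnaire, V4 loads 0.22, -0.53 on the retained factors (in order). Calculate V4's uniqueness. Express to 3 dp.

h² = 0.22² + (-0.53)² = 0.0484 + 0.2809 = 0.3293
Uniqueness u² = 1 − h² = 1 − 0.3293 = 0.6707

0.671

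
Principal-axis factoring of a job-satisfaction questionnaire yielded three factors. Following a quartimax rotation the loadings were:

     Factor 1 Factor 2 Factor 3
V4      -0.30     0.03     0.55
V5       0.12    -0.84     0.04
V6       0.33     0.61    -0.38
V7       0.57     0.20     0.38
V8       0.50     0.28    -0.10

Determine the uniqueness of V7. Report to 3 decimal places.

0.491

h² = 0.57² + 0.20² + 0.38² = 0.3249 + 0.0400 + 0.1444 = 0.5093
Uniqueness u² = 1 − h² = 1 − 0.5093 = 0.4907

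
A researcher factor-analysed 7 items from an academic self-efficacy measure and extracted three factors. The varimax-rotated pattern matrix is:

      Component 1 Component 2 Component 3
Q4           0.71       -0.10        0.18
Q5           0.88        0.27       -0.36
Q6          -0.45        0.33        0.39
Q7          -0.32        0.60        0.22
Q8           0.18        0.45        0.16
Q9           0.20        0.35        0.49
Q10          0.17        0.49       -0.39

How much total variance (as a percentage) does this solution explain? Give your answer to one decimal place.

51.2%

SS loadings by factor: 1.6847, 1.1169, 0.7803; total = 3.5819.
Total variance with 7 standardized items is 7, so the solution explains 3.5819/7 = 0.5117 = 51.17%.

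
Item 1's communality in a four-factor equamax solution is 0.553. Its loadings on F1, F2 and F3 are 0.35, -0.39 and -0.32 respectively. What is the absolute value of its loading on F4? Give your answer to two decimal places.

Under orthogonal rotation h² = Σλ², so λ_F4² = h² − (0.3770) = 0.553 − 0.3770 = 0.1760.
|λ| = √0.1760 = 0.4195.

0.42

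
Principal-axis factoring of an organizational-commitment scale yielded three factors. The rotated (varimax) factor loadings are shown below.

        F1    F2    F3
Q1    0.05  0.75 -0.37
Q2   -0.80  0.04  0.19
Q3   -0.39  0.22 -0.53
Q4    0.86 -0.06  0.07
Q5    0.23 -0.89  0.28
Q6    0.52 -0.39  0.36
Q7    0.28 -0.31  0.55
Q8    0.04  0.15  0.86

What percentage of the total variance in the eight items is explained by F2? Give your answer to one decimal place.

21.0%

SS loadings for F2 = 0.75² + 0.04² + 0.22² + (-0.06)² + (-0.89)² + (-0.39)² + (-0.31)² + 0.15² = 1.6789
With 8 standardized items, total variance = 8. Proportion = 1.6789/8 = 0.2099 → 20.99%.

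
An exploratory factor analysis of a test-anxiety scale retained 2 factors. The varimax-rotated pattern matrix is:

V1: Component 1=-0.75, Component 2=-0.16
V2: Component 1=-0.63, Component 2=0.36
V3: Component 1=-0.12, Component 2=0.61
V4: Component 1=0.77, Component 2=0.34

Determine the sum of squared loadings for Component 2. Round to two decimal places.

SS loadings for Component 2 = (-0.16)² + 0.36² + 0.61² + 0.34² = 0.0256 + 0.1296 + 0.3721 + 0.1156 = 0.6429

0.64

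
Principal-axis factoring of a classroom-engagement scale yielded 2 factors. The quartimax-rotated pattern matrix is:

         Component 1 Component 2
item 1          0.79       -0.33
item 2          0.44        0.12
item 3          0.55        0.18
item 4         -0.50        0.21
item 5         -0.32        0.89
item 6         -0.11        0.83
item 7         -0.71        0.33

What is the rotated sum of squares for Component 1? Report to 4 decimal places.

SS loadings for Component 1 = 0.79² + 0.44² + 0.55² + (-0.50)² + (-0.32)² + (-0.11)² + (-0.71)² = 0.6241 + 0.1936 + 0.3025 + 0.2500 + 0.1024 + 0.0121 + 0.5041 = 1.9888

1.9888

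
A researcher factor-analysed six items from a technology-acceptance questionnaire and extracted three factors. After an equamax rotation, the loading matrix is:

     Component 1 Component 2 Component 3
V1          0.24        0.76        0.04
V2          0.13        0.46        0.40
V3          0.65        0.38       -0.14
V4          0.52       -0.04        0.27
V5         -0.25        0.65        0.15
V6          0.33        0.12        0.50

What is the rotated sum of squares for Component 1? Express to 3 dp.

SS loadings for Component 1 = 0.24² + 0.13² + 0.65² + 0.52² + (-0.25)² + 0.33² = 0.0576 + 0.0169 + 0.4225 + 0.2704 + 0.0625 + 0.1089 = 0.9388

0.939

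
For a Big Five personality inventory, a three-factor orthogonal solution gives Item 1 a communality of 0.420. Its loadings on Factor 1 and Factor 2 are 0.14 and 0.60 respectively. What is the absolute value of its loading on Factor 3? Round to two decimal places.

0.20

Under orthogonal rotation h² = Σλ², so λ_Factor 3² = h² − (0.3796) = 0.420 − 0.3796 = 0.0404.
|λ| = √0.0404 = 0.2010.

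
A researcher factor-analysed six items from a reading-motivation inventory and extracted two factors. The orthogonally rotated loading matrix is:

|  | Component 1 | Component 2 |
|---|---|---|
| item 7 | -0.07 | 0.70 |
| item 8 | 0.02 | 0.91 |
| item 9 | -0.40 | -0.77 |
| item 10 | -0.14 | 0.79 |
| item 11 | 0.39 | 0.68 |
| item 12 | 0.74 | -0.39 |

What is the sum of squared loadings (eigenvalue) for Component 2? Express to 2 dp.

SS loadings for Component 2 = 0.70² + 0.91² + (-0.77)² + 0.79² + 0.68² + (-0.39)² = 0.4900 + 0.8281 + 0.5929 + 0.6241 + 0.4624 + 0.1521 = 3.1496

3.15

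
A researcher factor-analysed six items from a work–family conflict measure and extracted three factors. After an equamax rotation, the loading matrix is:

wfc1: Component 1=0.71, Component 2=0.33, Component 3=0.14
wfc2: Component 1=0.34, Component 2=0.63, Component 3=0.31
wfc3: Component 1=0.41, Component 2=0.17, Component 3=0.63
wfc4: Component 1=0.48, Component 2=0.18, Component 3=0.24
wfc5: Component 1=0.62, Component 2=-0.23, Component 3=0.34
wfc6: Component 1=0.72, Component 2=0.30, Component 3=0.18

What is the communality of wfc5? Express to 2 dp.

0.55

h² = 0.62² + (-0.23)² + 0.34² = 0.3844 + 0.0529 + 0.1156 = 0.5529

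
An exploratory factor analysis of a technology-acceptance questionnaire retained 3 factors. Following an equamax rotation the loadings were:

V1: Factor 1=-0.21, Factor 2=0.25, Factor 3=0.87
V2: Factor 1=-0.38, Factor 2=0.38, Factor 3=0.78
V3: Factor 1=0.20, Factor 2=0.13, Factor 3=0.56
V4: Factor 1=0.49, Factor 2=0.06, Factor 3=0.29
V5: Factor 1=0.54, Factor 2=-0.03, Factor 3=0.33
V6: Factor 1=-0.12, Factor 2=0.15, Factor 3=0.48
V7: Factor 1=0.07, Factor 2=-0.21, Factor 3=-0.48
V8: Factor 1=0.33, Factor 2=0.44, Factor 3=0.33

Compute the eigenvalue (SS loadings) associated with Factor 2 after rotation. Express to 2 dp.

SS loadings for Factor 2 = 0.25² + 0.38² + 0.13² + 0.06² + (-0.03)² + 0.15² + (-0.21)² + 0.44² = 0.0625 + 0.1444 + 0.0169 + 0.0036 + 0.0009 + 0.0225 + 0.0441 + 0.1936 = 0.4885

0.49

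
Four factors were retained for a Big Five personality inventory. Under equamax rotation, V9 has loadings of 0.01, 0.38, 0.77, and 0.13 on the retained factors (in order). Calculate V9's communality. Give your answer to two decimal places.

h² = 0.01² + 0.38² + 0.77² + 0.13² = 0.0001 + 0.1444 + 0.5929 + 0.0169 = 0.7543

0.75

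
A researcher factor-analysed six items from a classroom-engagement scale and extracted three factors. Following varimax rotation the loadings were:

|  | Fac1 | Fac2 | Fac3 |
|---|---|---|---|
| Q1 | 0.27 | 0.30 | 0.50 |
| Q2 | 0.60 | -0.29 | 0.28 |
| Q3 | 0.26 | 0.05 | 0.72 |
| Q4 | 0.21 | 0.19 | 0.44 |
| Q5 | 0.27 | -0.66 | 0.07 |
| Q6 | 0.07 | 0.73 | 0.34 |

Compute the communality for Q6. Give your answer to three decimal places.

h² = 0.07² + 0.73² + 0.34² = 0.0049 + 0.5329 + 0.1156 = 0.6534

0.653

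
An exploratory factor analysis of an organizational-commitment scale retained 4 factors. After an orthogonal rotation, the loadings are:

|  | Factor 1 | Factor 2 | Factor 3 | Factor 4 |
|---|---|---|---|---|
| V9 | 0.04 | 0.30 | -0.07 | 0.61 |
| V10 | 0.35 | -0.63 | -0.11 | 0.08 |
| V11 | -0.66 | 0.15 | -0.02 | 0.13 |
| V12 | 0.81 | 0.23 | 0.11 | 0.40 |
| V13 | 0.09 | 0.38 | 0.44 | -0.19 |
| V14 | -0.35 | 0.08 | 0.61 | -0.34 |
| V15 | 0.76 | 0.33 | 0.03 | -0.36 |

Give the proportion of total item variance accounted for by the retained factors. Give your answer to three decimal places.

SS loadings by factor: 1.9240, 0.8220, 0.5961, 0.8367; total = 4.1788.
Total variance with 7 standardized items is 7, so the solution explains 4.1788/7 = 0.5970.

0.597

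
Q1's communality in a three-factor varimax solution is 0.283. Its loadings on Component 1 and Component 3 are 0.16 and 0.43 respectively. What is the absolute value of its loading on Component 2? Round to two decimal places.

Under orthogonal rotation h² = Σλ², so λ_Component 2² = h² − (0.2105) = 0.283 − 0.2105 = 0.0725.
|λ| = √0.0725 = 0.2693.

0.27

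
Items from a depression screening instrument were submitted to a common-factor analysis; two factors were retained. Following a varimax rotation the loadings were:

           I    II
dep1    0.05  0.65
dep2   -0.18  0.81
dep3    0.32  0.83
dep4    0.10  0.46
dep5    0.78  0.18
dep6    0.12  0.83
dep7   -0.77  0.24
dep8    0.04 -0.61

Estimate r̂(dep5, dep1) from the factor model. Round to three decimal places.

0.156

r̂ = Σ λ_i·λ_j across factors = (0.78)(0.05) + (0.18)(0.65)
  = +0.0390 +0.1170 = 0.1560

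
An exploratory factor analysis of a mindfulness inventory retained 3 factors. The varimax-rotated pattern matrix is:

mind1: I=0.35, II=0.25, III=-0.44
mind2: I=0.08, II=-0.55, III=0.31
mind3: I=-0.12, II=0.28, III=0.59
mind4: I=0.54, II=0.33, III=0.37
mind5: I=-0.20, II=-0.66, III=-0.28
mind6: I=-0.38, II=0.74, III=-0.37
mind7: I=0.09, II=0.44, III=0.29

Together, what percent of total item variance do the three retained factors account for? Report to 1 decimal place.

SS loadings by factor: 0.6274, 1.7291, 1.0741; total = 3.4306.
Total variance with 7 standardized items is 7, so the solution explains 3.4306/7 = 0.4901 = 49.01%.

49.0%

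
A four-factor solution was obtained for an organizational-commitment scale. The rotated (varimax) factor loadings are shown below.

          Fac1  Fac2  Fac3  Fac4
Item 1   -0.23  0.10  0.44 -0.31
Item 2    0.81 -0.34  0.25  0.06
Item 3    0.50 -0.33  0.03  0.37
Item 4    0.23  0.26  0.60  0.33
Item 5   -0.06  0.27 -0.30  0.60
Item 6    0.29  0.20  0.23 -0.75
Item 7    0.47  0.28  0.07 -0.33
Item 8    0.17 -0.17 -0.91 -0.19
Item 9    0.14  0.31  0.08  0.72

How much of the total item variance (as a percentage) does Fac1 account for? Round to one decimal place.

15.2%

SS loadings for Fac1 = (-0.23)² + 0.81² + 0.50² + 0.23² + (-0.06)² + 0.29² + 0.47² + 0.17² + 0.14² = 1.3690
With 9 standardized items, total variance = 9. Proportion = 1.3690/9 = 0.1521 → 15.21%.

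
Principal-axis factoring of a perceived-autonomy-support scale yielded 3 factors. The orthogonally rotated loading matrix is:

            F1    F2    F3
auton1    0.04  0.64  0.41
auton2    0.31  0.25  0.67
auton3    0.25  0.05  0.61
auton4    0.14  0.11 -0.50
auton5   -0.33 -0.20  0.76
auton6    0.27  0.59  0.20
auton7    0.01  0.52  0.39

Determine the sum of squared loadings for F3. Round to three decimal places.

SS loadings for F3 = 0.41² + 0.67² + 0.61² + (-0.50)² + 0.76² + 0.20² + 0.39² = 0.1681 + 0.4489 + 0.3721 + 0.2500 + 0.5776 + 0.0400 + 0.1521 = 2.0088

2.009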